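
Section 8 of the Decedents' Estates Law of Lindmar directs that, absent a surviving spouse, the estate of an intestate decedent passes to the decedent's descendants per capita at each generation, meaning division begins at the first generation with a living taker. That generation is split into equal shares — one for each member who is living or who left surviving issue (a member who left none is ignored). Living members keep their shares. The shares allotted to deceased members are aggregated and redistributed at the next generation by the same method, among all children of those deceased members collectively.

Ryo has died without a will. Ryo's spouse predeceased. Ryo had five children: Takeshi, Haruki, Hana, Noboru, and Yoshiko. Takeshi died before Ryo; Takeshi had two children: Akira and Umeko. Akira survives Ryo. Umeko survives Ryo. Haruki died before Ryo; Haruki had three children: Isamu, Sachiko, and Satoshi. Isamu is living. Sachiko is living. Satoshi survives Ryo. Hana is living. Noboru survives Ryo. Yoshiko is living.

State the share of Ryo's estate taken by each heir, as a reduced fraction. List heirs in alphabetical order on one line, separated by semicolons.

Akira 2/25; Hana 1/5; Isamu 2/25; Noboru 1/5; Sachiko 2/25; Satoshi 2/25; Umeko 2/25; Yoshiko 1/5

There is no surviving spouse, so the entire estate passes to Ryo's descendants per capita at each generation.
At generation 1 (Takeshi, Haruki, Hana, Noboru, Yoshiko) there are 5 shares of (1)/5 = 1/5 each.
Living: Hana, Noboru, and Yoshiko — each takes 1/5.
Deceased: Takeshi and Haruki. Their combined 2/5 is pooled and carried to generation 2.
At generation 2 (Akira, Umeko, Isamu, Sachiko, Satoshi) there are 5 shares of (2/5)/5 = 2/25 each.
Living: Akira, Umeko, Isamu, Sachiko, and Satoshi — each takes 2/25.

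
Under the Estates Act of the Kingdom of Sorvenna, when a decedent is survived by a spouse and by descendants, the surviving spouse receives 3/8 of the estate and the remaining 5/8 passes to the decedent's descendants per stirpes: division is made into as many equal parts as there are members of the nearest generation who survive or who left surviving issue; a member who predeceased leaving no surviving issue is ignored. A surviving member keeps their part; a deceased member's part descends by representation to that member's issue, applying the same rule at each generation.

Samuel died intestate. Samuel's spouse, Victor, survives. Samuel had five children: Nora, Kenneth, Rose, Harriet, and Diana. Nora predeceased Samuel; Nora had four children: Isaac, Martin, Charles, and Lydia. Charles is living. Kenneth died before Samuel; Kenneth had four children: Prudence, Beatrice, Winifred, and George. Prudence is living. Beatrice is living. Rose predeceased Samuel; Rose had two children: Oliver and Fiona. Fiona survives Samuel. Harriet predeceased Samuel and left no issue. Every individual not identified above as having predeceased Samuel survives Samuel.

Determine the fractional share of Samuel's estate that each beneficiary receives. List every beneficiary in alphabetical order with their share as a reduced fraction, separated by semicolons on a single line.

Beatrice 5/128; Charles 5/128; Diana 5/32; Fiona 5/64; George 5/128; Isaac 5/128; Lydia 5/128; Martin 5/128; Oliver 5/64; Prudence 5/128; Victor 3/8; Winifred 5/128

Victor, as surviving spouse, takes 3/8.
The remaining 5/8 passes to Samuel's descendants per stirpes.
Harriet left no surviving issue, so that branch lapses and is disregarded.
The 5/8 is divided into 4 equal shares of 5/32 among Nora, Kenneth, Rose, Diana.
Nora predeceased; the 5/32 allotted to Nora's branch passes to Nora's issue by representation.
The 5/32 is divided into 4 equal shares of 5/128 among Isaac, Martin, Charles, Lydia.
Isaac is living and takes 5/128.
Martin is living and takes 5/128.
Charles is living and takes 5/128.
Lydia is living and takes 5/128.
Kenneth predeceased; the 5/32 allotted to Kenneth's branch passes to Kenneth's issue by representation.
The 5/32 is divided into 4 equal shares of 5/128 among Prudence, Beatrice, Winifred, George.
Prudence is living and takes 5/128.
Beatrice is living and takes 5/128.
Winifred is living and takes 5/128.
George is living and takes 5/128.
Rose predeceased; the 5/32 allotted to Rose's branch passes to Rose's issue by representation.
The 5/32 is divided into 2 equal shares of 5/64 among Oliver, Fiona.
Oliver is living and takes 5/64.
Fiona is living and takes 5/64.
Diana is living and takes 5/32.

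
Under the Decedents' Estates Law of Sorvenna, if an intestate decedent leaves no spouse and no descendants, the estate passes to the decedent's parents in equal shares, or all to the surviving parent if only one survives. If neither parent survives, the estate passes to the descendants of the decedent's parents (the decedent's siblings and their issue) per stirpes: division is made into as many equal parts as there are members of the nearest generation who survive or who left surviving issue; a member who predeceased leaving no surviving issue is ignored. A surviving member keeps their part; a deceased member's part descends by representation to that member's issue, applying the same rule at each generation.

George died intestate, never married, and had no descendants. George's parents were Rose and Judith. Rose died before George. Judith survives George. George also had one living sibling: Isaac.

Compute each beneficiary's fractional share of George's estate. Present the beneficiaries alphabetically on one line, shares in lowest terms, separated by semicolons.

Judith 1

Only one parent, Judith, survives, so Judith takes the entire estate. The siblings take nothing because a surviving parent has priority.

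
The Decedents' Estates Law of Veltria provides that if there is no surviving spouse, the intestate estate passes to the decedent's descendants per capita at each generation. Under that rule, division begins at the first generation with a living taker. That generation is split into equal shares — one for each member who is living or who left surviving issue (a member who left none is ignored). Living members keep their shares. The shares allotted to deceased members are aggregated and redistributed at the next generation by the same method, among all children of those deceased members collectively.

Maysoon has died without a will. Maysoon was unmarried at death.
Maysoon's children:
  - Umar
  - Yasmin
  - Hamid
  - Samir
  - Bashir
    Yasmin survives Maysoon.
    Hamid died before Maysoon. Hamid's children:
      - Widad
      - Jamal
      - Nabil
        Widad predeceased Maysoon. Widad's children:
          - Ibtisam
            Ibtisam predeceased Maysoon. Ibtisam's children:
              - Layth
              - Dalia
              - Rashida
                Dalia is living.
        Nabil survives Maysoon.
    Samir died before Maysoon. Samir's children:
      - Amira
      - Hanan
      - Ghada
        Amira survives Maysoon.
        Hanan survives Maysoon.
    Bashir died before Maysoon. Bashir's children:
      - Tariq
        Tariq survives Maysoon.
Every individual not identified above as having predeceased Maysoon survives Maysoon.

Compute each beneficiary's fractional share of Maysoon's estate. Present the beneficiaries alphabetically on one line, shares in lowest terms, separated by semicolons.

Amira 3/35; Dalia 1/35; Ghada 3/35; Hanan 3/35; Jamal 3/35; Layth 1/35; Nabil 3/35; Rashida 1/35; Tariq 3/35; Umar 1/5; Yasmin 1/5

There is no surviving spouse, so the entire estate passes to Maysoon's descendants per capita at each generation.
At generation 1 (Umar, Yasmin, Hamid, Samir, Bashir) there are 5 shares of (1)/5 = 1/5 each.
Living: Umar and Yasmin — each takes 1/5.
Deceased: Hamid, Samir, and Bashir. Their combined 3/5 is pooled and carried to generation 2.
At generation 2 (Widad, Jamal, Nabil, Amira, Hanan, Ghada, Tariq) there are 7 shares of (3/5)/7 = 3/35 each.
Living: Jamal, Nabil, Amira, Hanan, Ghada, and Tariq — each takes 3/35.
Deceased: Widad. That 3/35 share is carried to generation 3.
At generation 3 (Ibtisam) there are 1 shares of (3/35)/1 = 3/35 each.
Deceased: Ibtisam. That 3/35 share is carried to generation 4.
At generation 4 (Layth, Dalia, Rashida) there are 3 shares of (3/35)/3 = 1/35 each.
Living: Layth, Dalia, and Rashida — each takes 1/35.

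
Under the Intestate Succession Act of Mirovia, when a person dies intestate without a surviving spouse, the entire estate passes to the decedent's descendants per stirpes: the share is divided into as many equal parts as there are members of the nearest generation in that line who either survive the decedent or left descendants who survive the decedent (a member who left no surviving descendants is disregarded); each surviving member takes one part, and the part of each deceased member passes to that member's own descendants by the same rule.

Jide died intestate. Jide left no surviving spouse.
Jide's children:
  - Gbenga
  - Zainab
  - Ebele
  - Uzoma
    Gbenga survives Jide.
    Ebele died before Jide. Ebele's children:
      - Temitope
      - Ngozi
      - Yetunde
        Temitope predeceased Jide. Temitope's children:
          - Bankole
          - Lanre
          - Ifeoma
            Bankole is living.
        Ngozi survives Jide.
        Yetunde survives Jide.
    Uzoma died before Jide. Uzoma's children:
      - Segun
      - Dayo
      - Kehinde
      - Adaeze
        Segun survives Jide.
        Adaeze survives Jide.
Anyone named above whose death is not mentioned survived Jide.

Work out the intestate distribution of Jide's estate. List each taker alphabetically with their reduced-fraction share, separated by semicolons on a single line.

Adaeze 1/16; Bankole 1/36; Dayo 1/16; Gbenga 1/4; Ifeoma 1/36; Kehinde 1/16; Lanre 1/36; Ngozi 1/12; Segun 1/16; Yetunde 1/12; Zainab 1/4

There is no surviving spouse, so the entire estate passes to Jide's descendants per stirpes.
The estate is divided into 4 equal shares of 1/4 among Gbenga, Zainab, Ebele, Uzoma.
Gbenga is living and takes 1/4.
Zainab is living and takes 1/4.
Ebele predeceased; the 1/4 allotted to Ebele's branch passes to Ebele's issue by representation.
The 1/4 is divided into 3 equal shares of 1/12 among Temitope, Ngozi, Yetunde.
Temitope predeceased; the 1/12 allotted to Temitope's branch passes to Temitope's issue by representation.
The 1/12 is divided into 3 equal shares of 1/36 among Bankole, Lanre, Ifeoma.
Bankole is living and takes 1/36.
Lanre is living and takes 1/36.
Ifeoma is living and takes 1/36.
Ngozi is living and takes 1/12.
Yetunde is living and takes 1/12.
Uzoma predeceased; the 1/4 allotted to Uzoma's branch passes to Uzoma's issue by representation.
The 1/4 is divided into 4 equal shares of 1/16 among Segun, Dayo, Kehinde, Adaeze.
Segun is living and takes 1/16.
Dayo is living and takes 1/16.
Kehinde is living and takes 1/16.
Adaeze is living and takes 1/16.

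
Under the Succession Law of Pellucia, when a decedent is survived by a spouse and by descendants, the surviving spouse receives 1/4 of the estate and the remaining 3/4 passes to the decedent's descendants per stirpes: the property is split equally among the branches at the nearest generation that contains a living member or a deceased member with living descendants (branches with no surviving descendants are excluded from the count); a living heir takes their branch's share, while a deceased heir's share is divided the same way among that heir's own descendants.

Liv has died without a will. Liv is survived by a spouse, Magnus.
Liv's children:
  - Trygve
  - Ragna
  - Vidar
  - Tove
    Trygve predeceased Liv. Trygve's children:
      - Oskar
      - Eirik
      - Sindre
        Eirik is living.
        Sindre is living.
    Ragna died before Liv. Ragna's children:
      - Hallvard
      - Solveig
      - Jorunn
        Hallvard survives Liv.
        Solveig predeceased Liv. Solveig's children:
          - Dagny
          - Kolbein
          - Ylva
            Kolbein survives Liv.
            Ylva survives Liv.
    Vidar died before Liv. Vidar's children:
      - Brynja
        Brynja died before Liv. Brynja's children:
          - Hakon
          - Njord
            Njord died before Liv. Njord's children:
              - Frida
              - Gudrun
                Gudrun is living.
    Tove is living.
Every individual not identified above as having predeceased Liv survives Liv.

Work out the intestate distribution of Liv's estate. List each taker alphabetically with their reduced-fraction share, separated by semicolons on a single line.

Dagny 1/48; Eirik 1/16; Frida 3/64; Gudrun 3/64; Hakon 3/32; Hallvard 1/16; Jorunn 1/16; Kolbein 1/48; Magnus 1/4; Oskar 1/16; Sindre 1/16; Tove 3/16; Ylva 1/48

Magnus, as surviving spouse, takes 1/4.
The remaining 3/4 passes to Liv's descendants per stirpes.
The 3/4 is divided into 4 equal shares of 3/16 among Trygve, Ragna, Vidar, Tove.
Trygve predeceased; the 3/16 allotted to Trygve's branch passes to Trygve's issue by representation.
The 3/16 is divided into 3 equal shares of 1/16 among Oskar, Eirik, Sindre.
Oskar is living and takes 1/16.
Eirik is living and takes 1/16.
Sindre is living and takes 1/16.
Ragna predeceased; the 3/16 allotted to Ragna's branch passes to Ragna's issue by representation.
The 3/16 is divided into 3 equal shares of 1/16 among Hallvard, Solveig, Jorunn.
Hallvard is living and takes 1/16.
Solveig predeceased; the 1/16 allotted to Solveig's branch passes to Solveig's issue by representation.
The 1/16 is divided into 3 equal shares of 1/48 among Dagny, Kolbein, Ylva.
Dagny is living and takes 1/48.
Kolbein is living and takes 1/48.
Ylva is living and takes 1/48.
Jorunn is living and takes 1/16.
Vidar predeceased; the 3/16 allotted to Vidar's branch passes to Vidar's issue by representation.
Brynja's line is the sole branch at this level, so the full 3/16 passes to Brynja's issue by representation.
The 3/16 is divided into 2 equal shares of 3/32 among Hakon, Njord.
Hakon is living and takes 3/32.
Njord predeceased; the 3/32 allotted to Njord's branch passes to Njord's issue by representation.
The 3/32 is divided into 2 equal shares of 3/64 among Frida, Gudrun.
Frida is living and takes 3/64.
Gudrun is living and takes 3/64.
Tove is living and takes 3/16.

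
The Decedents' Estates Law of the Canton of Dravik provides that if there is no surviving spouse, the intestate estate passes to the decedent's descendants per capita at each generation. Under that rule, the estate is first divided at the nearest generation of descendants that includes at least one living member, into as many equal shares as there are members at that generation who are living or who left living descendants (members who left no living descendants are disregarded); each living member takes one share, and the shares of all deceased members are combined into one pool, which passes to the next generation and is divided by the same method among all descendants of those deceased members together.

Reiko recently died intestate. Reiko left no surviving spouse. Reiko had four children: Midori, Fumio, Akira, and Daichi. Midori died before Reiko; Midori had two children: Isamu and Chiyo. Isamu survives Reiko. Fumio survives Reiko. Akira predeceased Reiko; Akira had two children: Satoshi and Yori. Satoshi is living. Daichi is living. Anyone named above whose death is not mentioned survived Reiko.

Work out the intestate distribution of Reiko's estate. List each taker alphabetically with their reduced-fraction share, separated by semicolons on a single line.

Chiyo 1/8; Daichi 1/4; Fumio 1/4; Isamu 1/8; Satoshi 1/8; Yori 1/8

There is no surviving spouse, so the entire estate passes to Reiko's descendants per capita at each generation.
At generation 1 (Midori, Fumio, Akira, Daichi) there are 4 shares of (1)/4 = 1/4 each.
Living: Fumio and Daichi — each takes 1/4.
Deceased: Midori and Akira. Their combined 1/2 is pooled and carried to generation 2.
At generation 2 (Isamu, Chiyo, Satoshi, Yori) there are 4 shares of (1/2)/4 = 1/8 each.
Living: Isamu, Chiyo, Satoshi, and Yori — each takes 1/8.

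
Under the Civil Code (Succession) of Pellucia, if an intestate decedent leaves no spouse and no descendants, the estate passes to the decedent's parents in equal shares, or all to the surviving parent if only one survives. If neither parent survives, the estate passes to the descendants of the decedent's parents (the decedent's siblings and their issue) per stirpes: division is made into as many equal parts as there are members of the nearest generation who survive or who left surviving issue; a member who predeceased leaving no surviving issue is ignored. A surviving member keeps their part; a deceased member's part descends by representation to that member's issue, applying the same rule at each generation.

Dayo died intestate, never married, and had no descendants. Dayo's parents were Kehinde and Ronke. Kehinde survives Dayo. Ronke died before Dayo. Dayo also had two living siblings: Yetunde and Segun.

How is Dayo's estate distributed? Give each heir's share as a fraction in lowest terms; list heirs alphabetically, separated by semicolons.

Only one parent, Kehinde, survives, so Kehinde takes the entire estate. The siblings take nothing because a surviving parent has priority.

Kehinde 1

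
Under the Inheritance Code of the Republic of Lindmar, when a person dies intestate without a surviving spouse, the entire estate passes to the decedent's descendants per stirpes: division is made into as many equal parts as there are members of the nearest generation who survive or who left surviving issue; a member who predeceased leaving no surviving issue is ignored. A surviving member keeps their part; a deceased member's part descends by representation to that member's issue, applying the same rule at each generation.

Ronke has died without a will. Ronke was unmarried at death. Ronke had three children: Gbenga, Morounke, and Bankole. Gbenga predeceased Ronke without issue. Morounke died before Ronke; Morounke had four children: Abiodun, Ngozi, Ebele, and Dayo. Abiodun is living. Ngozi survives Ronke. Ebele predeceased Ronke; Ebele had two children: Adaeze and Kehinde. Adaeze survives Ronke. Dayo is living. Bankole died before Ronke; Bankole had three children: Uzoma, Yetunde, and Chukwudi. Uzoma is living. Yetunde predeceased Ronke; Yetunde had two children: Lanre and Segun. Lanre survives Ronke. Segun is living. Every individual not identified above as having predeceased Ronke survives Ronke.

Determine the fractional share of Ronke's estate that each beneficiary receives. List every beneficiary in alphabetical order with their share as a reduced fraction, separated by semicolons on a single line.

Abiodun 1/8; Adaeze 1/16; Chukwudi 1/6; Dayo 1/8; Kehinde 1/16; Lanre 1/12; Ngozi 1/8; Segun 1/12; Uzoma 1/6

There is no surviving spouse, so the entire estate passes to Ronke's descendants per stirpes.
Gbenga left no surviving issue, so that branch lapses and is disregarded.
The estate is divided into 2 equal shares of 1/2 among Morounke, Bankole.
Morounke predeceased; the 1/2 allotted to Morounke's branch passes to Morounke's issue by representation.
The 1/2 is divided into 4 equal shares of 1/8 among Abiodun, Ngozi, Ebele, Dayo.
Abiodun is living and takes 1/8.
Ngozi is living and takes 1/8.
Ebele predeceased; the 1/8 allotted to Ebele's branch passes to Ebele's issue by representation.
The 1/8 is divided into 2 equal shares of 1/16 among Adaeze, Kehinde.
Adaeze is living and takes 1/16.
Kehinde is living and takes 1/16.
Dayo is living and takes 1/8.
Bankole predeceased; the 1/2 allotted to Bankole's branch passes to Bankole's issue by representation.
The 1/2 is divided into 3 equal shares of 1/6 among Uzoma, Yetunde, Chukwudi.
Uzoma is living and takes 1/6.
Yetunde predeceased; the 1/6 allotted to Yetunde's branch passes to Yetunde's issue by representation.
The 1/6 is divided into 2 equal shares of 1/12 among Lanre, Segun.
Lanre is living and takes 1/12.
Segun is living and takes 1/12.
Chukwudi is living and takes 1/6.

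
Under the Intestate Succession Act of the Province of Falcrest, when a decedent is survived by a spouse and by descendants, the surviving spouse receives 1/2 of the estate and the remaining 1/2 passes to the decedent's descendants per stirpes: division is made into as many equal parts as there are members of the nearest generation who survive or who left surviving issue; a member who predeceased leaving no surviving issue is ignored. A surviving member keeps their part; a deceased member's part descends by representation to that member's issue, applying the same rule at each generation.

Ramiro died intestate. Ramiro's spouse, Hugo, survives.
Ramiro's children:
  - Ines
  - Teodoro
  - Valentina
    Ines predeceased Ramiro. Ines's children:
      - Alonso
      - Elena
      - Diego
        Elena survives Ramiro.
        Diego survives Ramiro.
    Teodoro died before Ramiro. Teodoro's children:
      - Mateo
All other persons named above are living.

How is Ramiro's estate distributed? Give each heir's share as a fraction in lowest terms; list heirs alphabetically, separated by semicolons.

Alonso 1/18; Diego 1/18; Elena 1/18; Hugo 1/2; Mateo 1/6; Valentina 1/6

Hugo, as surviving spouse, takes 1/2.
The remaining 1/2 passes to Ramiro's descendants per stirpes.
The 1/2 is divided into 3 equal shares of 1/6 among Ines, Teodoro, Valentina.
Ines predeceased; the 1/6 allotted to Ines's branch passes to Ines's issue by representation.
The 1/6 is divided into 3 equal shares of 1/18 among Alonso, Elena, Diego.
Alonso is living and takes 1/18.
Elena is living and takes 1/18.
Diego is living and takes 1/18.
Teodoro predeceased; the 1/6 allotted to Teodoro's branch passes to Teodoro's issue by representation.
Mateo is the sole taker at this level and receives the full 1/6.
Valentina is living and takes 1/6.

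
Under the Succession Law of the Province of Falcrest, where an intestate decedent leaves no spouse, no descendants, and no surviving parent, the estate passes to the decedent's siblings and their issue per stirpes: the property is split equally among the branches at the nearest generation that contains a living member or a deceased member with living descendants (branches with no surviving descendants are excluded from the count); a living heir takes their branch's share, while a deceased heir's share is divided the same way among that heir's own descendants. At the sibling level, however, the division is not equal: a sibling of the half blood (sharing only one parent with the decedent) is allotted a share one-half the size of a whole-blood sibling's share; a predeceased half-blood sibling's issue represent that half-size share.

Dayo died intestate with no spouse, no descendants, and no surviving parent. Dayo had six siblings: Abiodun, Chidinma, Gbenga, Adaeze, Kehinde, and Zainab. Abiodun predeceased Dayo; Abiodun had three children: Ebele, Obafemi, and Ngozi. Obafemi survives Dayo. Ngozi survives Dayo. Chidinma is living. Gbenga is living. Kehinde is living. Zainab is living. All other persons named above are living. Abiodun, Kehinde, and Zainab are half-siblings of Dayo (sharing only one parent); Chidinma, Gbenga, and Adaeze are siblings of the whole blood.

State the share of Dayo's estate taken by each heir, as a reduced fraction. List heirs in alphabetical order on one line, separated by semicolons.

No spouse, descendants, or parent survives, so the estate passes to Dayo's siblings per stirpes.
Half-blood siblings count for one-half the weight of whole-blood siblings at the initial division.
Dividing 1 in proportion to weights (total weight 9/2): Abiodun (weight 1/2) → 1/9; Chidinma (weight 1) → 2/9; Gbenga (weight 1) → 2/9; Adaeze (weight 1) → 2/9; Kehinde (weight 1/2) → 1/9; Zainab (weight 1/2) → 1/9.
Abiodun predeceased; the 1/9 allotted to Abiodun's branch passes to Abiodun's issue by representation.
The 1/9 is divided into 3 equal shares of 1/27 among Ebele, Obafemi, Ngozi.
Ebele is living and takes 1/27.
Obafemi is living and takes 1/27.
Ngozi is living and takes 1/27.
Chidinma is living and takes 2/9.
Gbenga is living and takes 2/9.
Adaeze is living and takes 2/9.
Kehinde is living and takes 1/9.
Zainab is living and takes 1/9.

Adaeze 2/9; Chidinma 2/9; Ebele 1/27; Gbenga 2/9; Kehinde 1/9; Ngozi 1/27; Obafemi 1/27; Zainab 1/9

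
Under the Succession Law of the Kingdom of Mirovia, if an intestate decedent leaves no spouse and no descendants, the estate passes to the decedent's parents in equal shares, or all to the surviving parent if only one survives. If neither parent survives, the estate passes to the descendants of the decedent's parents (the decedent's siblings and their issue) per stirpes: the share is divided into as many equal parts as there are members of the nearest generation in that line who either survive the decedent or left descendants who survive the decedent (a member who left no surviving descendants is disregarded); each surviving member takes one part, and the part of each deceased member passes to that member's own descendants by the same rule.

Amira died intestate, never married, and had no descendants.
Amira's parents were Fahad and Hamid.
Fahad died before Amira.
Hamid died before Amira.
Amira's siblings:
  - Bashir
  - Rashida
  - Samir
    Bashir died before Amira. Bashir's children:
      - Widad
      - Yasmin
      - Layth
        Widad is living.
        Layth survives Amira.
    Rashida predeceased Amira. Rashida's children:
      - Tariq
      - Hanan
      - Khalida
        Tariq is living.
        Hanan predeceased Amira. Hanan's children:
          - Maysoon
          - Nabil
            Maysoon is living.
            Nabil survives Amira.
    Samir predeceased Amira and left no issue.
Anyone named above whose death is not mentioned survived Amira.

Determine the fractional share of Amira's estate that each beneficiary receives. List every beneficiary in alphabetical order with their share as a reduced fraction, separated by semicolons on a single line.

Khalida 1/6; Layth 1/6; Maysoon 1/12; Nabil 1/12; Tariq 1/6; Widad 1/6; Yasmin 1/6

Neither parent survives and there are no descendants, so the estate passes to Amira's siblings and their issue per stirpes.
Samir left no surviving issue, so that branch lapses and is disregarded.
The estate is divided into 2 equal shares of 1/2 among Bashir, Rashida.
Bashir predeceased; the 1/2 allotted to Bashir's branch passes to Bashir's issue by representation.
The 1/2 is divided into 3 equal shares of 1/6 among Widad, Yasmin, Layth.
Widad is living and takes 1/6.
Yasmin is living and takes 1/6.
Layth is living and takes 1/6.
Rashida predeceased; the 1/2 allotted to Rashida's branch passes to Rashida's issue by representation.
The 1/2 is divided into 3 equal shares of 1/6 among Tariq, Hanan, Khalida.
Tariq is living and takes 1/6.
Hanan predeceased; the 1/6 allotted to Hanan's branch passes to Hanan's issue by representation.
The 1/6 is divided into 2 equal shares of 1/12 among Maysoon, Nabil.
Maysoon is living and takes 1/12.
Nabil is living and takes 1/12.
Khalida is living and takes 1/6.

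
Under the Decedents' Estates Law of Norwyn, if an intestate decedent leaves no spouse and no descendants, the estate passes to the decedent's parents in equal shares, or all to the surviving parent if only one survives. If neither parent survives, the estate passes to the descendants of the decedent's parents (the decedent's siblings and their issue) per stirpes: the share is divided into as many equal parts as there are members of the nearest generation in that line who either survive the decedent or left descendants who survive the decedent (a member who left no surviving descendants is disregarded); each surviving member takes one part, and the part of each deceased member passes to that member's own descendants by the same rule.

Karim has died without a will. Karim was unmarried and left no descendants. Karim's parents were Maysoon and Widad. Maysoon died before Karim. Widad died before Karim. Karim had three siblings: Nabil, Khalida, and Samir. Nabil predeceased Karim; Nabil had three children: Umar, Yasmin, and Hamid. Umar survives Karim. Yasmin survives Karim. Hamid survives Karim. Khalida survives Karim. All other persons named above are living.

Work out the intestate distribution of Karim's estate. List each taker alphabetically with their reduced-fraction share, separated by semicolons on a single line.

Neither parent survives and there are no descendants, so the estate passes to Karim's siblings and their issue per stirpes.
The estate is divided into 3 equal shares of 1/3 among Nabil, Khalida, Samir.
Nabil predeceased; the 1/3 allotted to Nabil's branch passes to Nabil's issue by representation.
The 1/3 is divided into 3 equal shares of 1/9 among Umar, Yasmin, Hamid.
Umar is living and takes 1/9.
Yasmin is living and takes 1/9.
Hamid is living and takes 1/9.
Khalida is living and takes 1/3.
Samir is living and takes 1/3.

Hamid 1/9; Khalida 1/3; Samir 1/3; Umar 1/9; Yasmin 1/9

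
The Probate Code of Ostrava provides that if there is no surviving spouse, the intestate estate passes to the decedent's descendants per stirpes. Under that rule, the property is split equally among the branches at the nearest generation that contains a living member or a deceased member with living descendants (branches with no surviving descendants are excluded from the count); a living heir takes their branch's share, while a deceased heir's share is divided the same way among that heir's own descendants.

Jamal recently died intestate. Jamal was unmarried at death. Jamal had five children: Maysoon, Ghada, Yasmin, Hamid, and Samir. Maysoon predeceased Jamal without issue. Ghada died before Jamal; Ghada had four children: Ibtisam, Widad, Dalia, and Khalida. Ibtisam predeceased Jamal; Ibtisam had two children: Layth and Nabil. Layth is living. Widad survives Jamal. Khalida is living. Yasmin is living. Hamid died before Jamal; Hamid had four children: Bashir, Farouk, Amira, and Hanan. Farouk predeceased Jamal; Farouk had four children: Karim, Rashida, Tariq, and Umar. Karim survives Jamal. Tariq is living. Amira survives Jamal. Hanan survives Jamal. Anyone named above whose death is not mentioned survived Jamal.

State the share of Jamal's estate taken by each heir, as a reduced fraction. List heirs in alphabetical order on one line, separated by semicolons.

There is no surviving spouse, so the entire estate passes to Jamal's descendants per stirpes.
Maysoon left no surviving issue, so that branch lapses and is disregarded.
The estate is divided into 4 equal shares of 1/4 among Ghada, Yasmin, Hamid, Samir.
Ghada predeceased; the 1/4 allotted to Ghada's branch passes to Ghada's issue by representation.
The 1/4 is divided into 4 equal shares of 1/16 among Ibtisam, Widad, Dalia, Khalida.
Ibtisam predeceased; the 1/16 allotted to Ibtisam's branch passes to Ibtisam's issue by representation.
The 1/16 is divided into 2 equal shares of 1/32 among Layth, Nabil.
Layth is living and takes 1/32.
Nabil is living and takes 1/32.
Widad is living and takes 1/16.
Dalia is living and takes 1/16.
Khalida is living and takes 1/16.
Yasmin is living and takes 1/4.
Hamid predeceased; the 1/4 allotted to Hamid's branch passes to Hamid's issue by representation.
The 1/4 is divided into 4 equal shares of 1/16 among Bashir, Farouk, Amira, Hanan.
Bashir is living and takes 1/16.
Farouk predeceased; the 1/16 allotted to Farouk's branch passes to Farouk's issue by representation.
The 1/16 is divided into 4 equal shares of 1/64 among Karim, Rashida, Tariq, Umar.
Karim is living and takes 1/64.
Rashida is living and takes 1/64.
Tariq is living and takes 1/64.
Umar is living and takes 1/64.
Amira is living and takes 1/16.
Hanan is living and takes 1/16.
Samir is living and takes 1/4.

Amira 1/16; Bashir 1/16; Dalia 1/16; Hanan 1/16; Karim 1/64; Khalida 1/16; Layth 1/32; Nabil 1/32; Rashida 1/64; Samir 1/4; Tariq 1/64; Umar 1/64; Widad 1/16; Yasmin 1/4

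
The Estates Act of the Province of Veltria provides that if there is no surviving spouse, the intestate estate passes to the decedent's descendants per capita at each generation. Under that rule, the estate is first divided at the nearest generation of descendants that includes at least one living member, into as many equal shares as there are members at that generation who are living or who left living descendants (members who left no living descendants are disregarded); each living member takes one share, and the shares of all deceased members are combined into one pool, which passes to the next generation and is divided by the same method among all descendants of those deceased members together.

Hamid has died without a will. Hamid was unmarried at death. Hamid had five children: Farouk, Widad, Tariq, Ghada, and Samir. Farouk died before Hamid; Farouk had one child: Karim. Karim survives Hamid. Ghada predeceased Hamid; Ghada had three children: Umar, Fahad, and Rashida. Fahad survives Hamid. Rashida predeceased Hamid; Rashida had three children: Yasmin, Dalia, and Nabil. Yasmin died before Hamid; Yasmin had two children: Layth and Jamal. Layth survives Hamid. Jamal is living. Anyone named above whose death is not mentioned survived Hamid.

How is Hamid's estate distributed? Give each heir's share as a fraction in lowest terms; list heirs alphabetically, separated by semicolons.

There is no surviving spouse, so the entire estate passes to Hamid's descendants per capita at each generation.
At generation 1 (Farouk, Widad, Tariq, Ghada, Samir) there are 5 shares of (1)/5 = 1/5 each.
Living: Widad, Tariq, and Samir — each takes 1/5.
Deceased: Farouk and Ghada. Their combined 2/5 is pooled and carried to generation 2.
At generation 2 (Karim, Umar, Fahad, Rashida) there are 4 shares of (2/5)/4 = 1/10 each.
Living: Karim, Umar, and Fahad — each takes 1/10.
Deceased: Rashida. That 1/10 share is carried to generation 3.
At generation 3 (Yasmin, Dalia, Nabil) there are 3 shares of (1/10)/3 = 1/30 each.
Living: Dalia and Nabil — each takes 1/30.
Deceased: Yasmin. That 1/30 share is carried to generation 4.
At generation 4 (Layth, Jamal) there are 2 shares of (1/30)/2 = 1/60 each.
Living: Layth and Jamal — each takes 1/60.

Dalia 1/30; Fahad 1/10; Jamal 1/60; Karim 1/10; Layth 1/60; Nabil 1/30; Samir 1/5; Tariq 1/5; Umar 1/10; Widad 1/5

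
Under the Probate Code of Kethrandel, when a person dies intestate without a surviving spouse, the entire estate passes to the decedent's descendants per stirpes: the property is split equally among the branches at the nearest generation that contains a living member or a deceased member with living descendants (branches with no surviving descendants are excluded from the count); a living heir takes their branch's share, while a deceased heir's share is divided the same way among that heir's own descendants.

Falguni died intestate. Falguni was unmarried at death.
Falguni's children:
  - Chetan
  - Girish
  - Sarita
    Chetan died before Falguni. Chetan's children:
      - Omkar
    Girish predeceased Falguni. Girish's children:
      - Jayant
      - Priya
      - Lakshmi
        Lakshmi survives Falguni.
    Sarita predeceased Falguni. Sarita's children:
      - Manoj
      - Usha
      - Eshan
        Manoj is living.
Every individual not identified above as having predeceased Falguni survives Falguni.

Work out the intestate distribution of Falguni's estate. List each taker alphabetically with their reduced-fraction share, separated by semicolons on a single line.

Eshan 1/9; Jayant 1/9; Lakshmi 1/9; Manoj 1/9; Omkar 1/3; Priya 1/9; Usha 1/9

There is no surviving spouse, so the entire estate passes to Falguni's descendants per stirpes.
The estate is divided into 3 equal shares of 1/3 among Chetan, Girish, Sarita.
Chetan predeceased; the 1/3 allotted to Chetan's branch passes to Chetan's issue by representation.
Omkar is the sole taker at this level and receives the full 1/3.
Girish predeceased; the 1/3 allotted to Girish's branch passes to Girish's issue by representation.
The 1/3 is divided into 3 equal shares of 1/9 among Jayant, Priya, Lakshmi.
Jayant is living and takes 1/9.
Priya is living and takes 1/9.
Lakshmi is living and takes 1/9.
Sarita predeceased; the 1/3 allotted to Sarita's branch passes to Sarita's issue by representation.
The 1/3 is divided into 3 equal shares of 1/9 among Manoj, Usha, Eshan.
Manoj is living and takes 1/9.
Usha is living and takes 1/9.
Eshan is living and takes 1/9.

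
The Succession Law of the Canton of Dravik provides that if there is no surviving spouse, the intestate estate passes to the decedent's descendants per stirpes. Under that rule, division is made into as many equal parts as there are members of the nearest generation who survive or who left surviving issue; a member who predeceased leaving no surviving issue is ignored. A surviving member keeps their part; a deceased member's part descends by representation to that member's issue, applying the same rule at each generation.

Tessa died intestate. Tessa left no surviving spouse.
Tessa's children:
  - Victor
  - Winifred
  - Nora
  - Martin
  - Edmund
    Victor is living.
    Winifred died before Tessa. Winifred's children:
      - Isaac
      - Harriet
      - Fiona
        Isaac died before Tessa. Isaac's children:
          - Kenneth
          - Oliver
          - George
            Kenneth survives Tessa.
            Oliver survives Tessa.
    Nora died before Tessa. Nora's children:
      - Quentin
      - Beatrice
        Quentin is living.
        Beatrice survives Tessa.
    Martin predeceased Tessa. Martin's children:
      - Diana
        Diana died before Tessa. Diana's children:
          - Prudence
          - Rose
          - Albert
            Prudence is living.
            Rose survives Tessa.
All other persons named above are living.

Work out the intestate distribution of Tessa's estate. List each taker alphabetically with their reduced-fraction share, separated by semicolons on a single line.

There is no surviving spouse, so the entire estate passes to Tessa's descendants per stirpes.
The estate is divided into 5 equal shares of 1/5 among Victor, Winifred, Nora, Martin, Edmund.
Victor is living and takes 1/5.
Winifred predeceased; the 1/5 allotted to Winifred's branch passes to Winifred's issue by representation.
The 1/5 is divided into 3 equal shares of 1/15 among Isaac, Harriet, Fiona.
Isaac predeceased; the 1/15 allotted to Isaac's branch passes to Isaac's issue by representation.
The 1/15 is divided into 3 equal shares of 1/45 among Kenneth, Oliver, George.
Kenneth is living and takes 1/45.
Oliver is living and takes 1/45.
George is living and takes 1/45.
Harriet is living and takes 1/15.
Fiona is living and takes 1/15.
Nora predeceased; the 1/5 allotted to Nora's branch passes to Nora's issue by representation.
The 1/5 is divided into 2 equal shares of 1/10 among Quentin, Beatrice.
Quentin is living and takes 1/10.
Beatrice is living and takes 1/10.
Martin predeceased; the 1/5 allotted to Martin's branch passes to Martin's issue by representation.
Diana's line is the sole branch at this level, so the full 1/5 passes to Diana's issue by representation.
The 1/5 is divided into 3 equal shares of 1/15 among Prudence, Rose, Albert.
Prudence is living and takes 1/15.
Rose is living and takes 1/15.
Albert is living and takes 1/15.
Edmund is living and takes 1/5.

Albert 1/15; Beatrice 1/10; Edmund 1/5; Fiona 1/15; George 1/45; Harriet 1/15; Kenneth 1/45; Oliver 1/45; Prudence 1/15; Quentin 1/10; Rose 1/15; Victor 1/5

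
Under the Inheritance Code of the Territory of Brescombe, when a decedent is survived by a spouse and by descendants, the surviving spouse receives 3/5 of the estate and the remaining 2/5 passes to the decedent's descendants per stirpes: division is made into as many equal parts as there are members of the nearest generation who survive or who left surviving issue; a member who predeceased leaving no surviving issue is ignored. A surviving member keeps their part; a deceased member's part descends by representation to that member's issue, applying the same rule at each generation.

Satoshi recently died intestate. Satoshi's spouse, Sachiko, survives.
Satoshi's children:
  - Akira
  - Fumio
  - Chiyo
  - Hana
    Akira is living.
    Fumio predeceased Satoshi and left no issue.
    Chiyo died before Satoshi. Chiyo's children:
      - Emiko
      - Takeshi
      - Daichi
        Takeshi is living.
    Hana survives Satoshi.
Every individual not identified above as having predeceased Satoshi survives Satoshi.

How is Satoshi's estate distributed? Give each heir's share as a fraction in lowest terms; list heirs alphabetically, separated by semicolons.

Akira 2/15; Daichi 2/45; Emiko 2/45; Hana 2/15; Sachiko 3/5; Takeshi 2/45

Sachiko, as surviving spouse, takes 3/5.
The remaining 2/5 passes to Satoshi's descendants per stirpes.
Fumio left no surviving issue, so that branch lapses and is disregarded.
The 2/5 is divided into 3 equal shares of 2/15 among Akira, Chiyo, Hana.
Akira is living and takes 2/15.
Chiyo predeceased; the 2/15 allotted to Chiyo's branch passes to Chiyo's issue by representation.
The 2/15 is divided into 3 equal shares of 2/45 among Emiko, Takeshi, Daichi.
Emiko is living and takes 2/45.
Takeshi is living and takes 2/45.
Daichi is living and takes 2/45.
Hana is living and takes 2/15.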